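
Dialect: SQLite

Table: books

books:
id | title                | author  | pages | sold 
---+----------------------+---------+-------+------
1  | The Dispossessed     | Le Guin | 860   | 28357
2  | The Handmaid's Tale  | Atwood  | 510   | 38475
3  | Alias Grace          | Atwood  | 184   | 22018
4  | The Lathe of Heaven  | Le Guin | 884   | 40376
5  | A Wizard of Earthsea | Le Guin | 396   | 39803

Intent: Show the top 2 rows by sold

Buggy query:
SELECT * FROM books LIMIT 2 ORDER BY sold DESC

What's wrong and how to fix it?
Bug: ORDER BY cannot follow LIMIT; LIMIT is the final clause

Fix: Swap the clauses: ORDER BY first, then LIMIT

Corrected query:
SELECT * FROM books ORDER BY sold DESC LIMIT 2

Result:
id | title                | author  | pages | sold 
---+----------------------+---------+-------+------
4  | The Lathe of Heaven  | Le Guin | 884   | 40376
5  | A Wizard of Earthsea | Le Guin | 396   | 39803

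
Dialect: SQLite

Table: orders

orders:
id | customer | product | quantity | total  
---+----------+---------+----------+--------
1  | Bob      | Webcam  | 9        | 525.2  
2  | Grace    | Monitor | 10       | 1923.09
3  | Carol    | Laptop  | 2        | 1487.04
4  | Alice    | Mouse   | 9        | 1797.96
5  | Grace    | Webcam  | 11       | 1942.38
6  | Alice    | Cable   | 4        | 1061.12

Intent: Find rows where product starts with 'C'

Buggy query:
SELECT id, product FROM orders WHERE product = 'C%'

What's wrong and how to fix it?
Bug: Wildcards only work with LIKE; '=' treats '%' as a literal character

Fix: Use LIKE for wildcard pattern matching

Corrected query:
SELECT id, product FROM orders WHERE product LIKE 'C%'

Result:
id | product
---+--------
6  | Cable  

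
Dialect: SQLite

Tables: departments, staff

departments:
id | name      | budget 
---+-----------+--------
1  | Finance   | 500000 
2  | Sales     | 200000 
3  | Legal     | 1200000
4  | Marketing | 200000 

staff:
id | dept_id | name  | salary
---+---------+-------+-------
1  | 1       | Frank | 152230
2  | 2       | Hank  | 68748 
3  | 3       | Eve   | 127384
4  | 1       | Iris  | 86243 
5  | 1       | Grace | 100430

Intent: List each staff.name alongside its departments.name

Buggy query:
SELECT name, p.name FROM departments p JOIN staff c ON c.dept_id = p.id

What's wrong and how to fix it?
Bug: Both tables have a 'name' column; the unqualified reference is ambiguous

Fix: Qualify the column with its table alias (c.name)

Corrected query:
SELECT c.name, p.name FROM departments p JOIN staff c ON c.dept_id = p.id

Result:
name  | name   
------+--------
Frank | Finance
Hank  | Sales  
Eve   | Legal  
Iris  | Finance
Grace | Finance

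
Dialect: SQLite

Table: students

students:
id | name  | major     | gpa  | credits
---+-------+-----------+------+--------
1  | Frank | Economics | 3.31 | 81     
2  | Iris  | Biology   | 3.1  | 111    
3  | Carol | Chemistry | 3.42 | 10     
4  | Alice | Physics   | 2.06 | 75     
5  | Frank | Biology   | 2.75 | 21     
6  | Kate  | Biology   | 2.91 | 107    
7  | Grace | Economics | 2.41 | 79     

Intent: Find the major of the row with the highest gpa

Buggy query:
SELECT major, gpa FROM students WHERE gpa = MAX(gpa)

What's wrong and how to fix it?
Bug: MAX(gpa) is an aggregate and cannot be used directly in WHERE

Fix: Wrap MAX in a scalar subquery so WHERE compares against a single value

Corrected query:
SELECT major, gpa FROM students WHERE gpa = (SELECT MAX(gpa) FROM students)

Result:
major     | gpa 
----------+-----
Chemistry | 3.42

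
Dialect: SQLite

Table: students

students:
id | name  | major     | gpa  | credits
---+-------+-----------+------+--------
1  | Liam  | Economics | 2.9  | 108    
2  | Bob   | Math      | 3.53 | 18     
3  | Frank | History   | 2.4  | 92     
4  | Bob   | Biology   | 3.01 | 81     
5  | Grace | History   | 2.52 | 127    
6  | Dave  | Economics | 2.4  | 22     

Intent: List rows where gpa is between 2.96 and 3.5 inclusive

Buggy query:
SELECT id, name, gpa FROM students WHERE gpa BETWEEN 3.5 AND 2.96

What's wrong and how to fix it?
Bug: The bounds are reversed; BETWEEN a AND b requires a <= b to match anything

Fix: Swap the bounds so the smaller value comes first

Corrected query:
SELECT id, name, gpa FROM students WHERE gpa BETWEEN 2.96 AND 3.5

Result:
id | name | gpa 
---+------+-----
4  | Bob  | 3.01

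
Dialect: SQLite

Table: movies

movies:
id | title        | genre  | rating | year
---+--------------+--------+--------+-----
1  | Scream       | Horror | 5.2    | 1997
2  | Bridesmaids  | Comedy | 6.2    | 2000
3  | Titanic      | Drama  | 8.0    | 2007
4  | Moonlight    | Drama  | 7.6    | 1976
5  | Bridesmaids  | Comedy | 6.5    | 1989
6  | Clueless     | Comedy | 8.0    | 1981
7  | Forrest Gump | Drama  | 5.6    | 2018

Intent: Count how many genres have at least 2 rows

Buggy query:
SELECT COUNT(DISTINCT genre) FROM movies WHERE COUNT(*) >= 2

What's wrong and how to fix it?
Bug: COUNT(*) cannot appear in WHERE; the per-group count doesn't exist yet

Fix: Group first with HAVING COUNT(*) >= 2, then COUNT the resulting groups

Corrected query:
SELECT COUNT(*) FROM (SELECT genre FROM movies GROUP BY genre HAVING COUNT(*) >= 2)

Result:
COUNT(*)
--------
2       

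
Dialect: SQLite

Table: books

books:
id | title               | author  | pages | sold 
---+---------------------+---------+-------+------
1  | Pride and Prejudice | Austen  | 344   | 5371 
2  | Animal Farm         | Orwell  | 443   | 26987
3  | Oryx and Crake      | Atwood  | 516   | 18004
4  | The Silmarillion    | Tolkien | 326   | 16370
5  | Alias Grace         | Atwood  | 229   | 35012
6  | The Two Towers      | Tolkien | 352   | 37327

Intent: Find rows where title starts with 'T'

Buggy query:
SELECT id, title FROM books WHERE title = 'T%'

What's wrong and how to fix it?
Bug: '=' compares the literal string including the % character; pattern matching needs LIKE

Fix: Replace '=' with LIKE so 'T%' is treated as a pattern

Corrected query:
SELECT id, title FROM books WHERE title LIKE 'T%'

Result:
id | title           
---+-----------------
4  | The Silmarillion
6  | The Two Towers  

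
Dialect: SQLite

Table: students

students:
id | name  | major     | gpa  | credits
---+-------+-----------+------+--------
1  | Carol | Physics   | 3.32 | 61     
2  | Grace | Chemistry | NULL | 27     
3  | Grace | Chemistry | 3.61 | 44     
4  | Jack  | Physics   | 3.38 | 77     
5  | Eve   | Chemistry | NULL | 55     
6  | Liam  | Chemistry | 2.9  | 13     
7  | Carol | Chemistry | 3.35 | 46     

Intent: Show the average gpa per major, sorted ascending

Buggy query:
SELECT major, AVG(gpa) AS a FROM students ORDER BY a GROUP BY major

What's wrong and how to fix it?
Bug: ORDER BY appears before GROUP BY; SQL clause order requires GROUP BY first

Fix: Reorder: SELECT … FROM … GROUP BY … ORDER BY …

Corrected query:
SELECT major, AVG(gpa) AS a FROM students GROUP BY major ORDER BY a

Result:
major     | a       
----------+---------
Chemistry | 3.286667
Physics   | 3.35    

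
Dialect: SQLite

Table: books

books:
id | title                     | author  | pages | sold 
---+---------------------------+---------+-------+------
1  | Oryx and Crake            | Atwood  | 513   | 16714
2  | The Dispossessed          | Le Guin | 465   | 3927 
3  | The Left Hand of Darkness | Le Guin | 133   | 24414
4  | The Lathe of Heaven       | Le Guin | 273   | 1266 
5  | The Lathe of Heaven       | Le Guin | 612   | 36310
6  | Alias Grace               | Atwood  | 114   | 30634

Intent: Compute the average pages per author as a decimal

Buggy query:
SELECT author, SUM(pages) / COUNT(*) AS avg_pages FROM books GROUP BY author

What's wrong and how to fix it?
Bug: Both operands are integers, so '/' performs integer division and truncates

Fix: Multiply by 1.0 (or CAST to REAL) to force floating-point division

Corrected query:
SELECT author, SUM(pages) * 1.0 / COUNT(*) AS avg_pages FROM books GROUP BY author

Result:
author  | avg_pages
--------+----------
Atwood  | 313.5    
Le Guin | 370.75   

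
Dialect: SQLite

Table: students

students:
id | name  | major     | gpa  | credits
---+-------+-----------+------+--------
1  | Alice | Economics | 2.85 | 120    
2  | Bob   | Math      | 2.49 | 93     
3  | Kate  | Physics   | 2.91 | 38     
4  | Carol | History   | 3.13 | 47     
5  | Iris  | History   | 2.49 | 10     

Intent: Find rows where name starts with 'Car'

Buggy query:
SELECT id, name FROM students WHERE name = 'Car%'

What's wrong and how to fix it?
Bug: Wildcards only work with LIKE; '=' treats '%' as a literal character

Fix: Use LIKE for wildcard pattern matching

Corrected query:
SELECT id, name FROM students WHERE name LIKE 'Car%'

Result:
id | name 
---+------
4  | Carol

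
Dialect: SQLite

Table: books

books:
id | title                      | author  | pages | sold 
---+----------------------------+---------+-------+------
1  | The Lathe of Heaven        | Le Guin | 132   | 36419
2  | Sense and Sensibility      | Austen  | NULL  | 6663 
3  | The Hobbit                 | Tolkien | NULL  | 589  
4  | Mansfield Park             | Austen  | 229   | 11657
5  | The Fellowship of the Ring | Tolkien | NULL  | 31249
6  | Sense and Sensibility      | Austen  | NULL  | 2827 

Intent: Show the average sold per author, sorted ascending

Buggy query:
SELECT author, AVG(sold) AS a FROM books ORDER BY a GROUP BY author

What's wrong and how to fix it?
Bug: ORDER BY appears before GROUP BY; SQL clause order requires GROUP BY first

Fix: Reorder: SELECT … FROM … GROUP BY … ORDER BY …

Corrected query:
SELECT author, AVG(sold) AS a FROM books GROUP BY author ORDER BY a

Result:
author  | a    
--------+------
Austen  | 7049 
Tolkien | 15919
Le Guin | 36419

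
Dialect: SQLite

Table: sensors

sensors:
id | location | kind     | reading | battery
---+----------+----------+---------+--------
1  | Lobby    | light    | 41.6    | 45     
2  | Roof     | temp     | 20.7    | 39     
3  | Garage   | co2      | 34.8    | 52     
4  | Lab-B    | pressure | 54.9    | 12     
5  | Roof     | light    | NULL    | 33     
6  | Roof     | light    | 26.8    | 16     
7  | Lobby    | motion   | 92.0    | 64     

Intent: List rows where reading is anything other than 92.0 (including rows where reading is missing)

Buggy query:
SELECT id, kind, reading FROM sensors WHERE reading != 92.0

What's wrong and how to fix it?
Bug: 'reading != 92.0' is unknown when reading is NULL, so NULL rows are silently excluded

Fix: Handle NULL separately with IS NULL alongside the inequality

Corrected query:
SELECT id, kind, reading FROM sensors WHERE reading != 92.0 OR reading IS NULL

Result:
id | kind     | reading
---+----------+--------
1  | light    | 41.6   
2  | temp     | 20.7   
3  | co2      | 34.8   
4  | pressure | 54.9   
5  | light    | NULL   
6  | light    | 26.8   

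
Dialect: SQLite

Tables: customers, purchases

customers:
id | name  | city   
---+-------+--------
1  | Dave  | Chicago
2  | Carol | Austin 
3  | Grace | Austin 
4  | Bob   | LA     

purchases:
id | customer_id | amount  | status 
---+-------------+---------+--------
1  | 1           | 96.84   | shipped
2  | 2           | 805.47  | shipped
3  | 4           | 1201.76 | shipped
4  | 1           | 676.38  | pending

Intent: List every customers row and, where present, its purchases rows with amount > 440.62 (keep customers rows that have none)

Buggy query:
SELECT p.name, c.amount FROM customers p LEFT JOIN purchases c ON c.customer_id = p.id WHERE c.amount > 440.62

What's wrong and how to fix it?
Bug: Filtering c.amount in WHERE discards the NULL rows produced by LEFT JOIN, turning it into an inner join

Fix: Put 'c.amount > 440.62' in the JOIN's ON clause instead of WHERE

Corrected query:
SELECT p.name, c.amount FROM customers p LEFT JOIN purchases c ON c.customer_id = p.id AND c.amount > 440.62

Result:
name  | amount 
------+--------
Dave  | 676.38 
Carol | 805.47 
Grace | NULL   
Bob   | 1201.76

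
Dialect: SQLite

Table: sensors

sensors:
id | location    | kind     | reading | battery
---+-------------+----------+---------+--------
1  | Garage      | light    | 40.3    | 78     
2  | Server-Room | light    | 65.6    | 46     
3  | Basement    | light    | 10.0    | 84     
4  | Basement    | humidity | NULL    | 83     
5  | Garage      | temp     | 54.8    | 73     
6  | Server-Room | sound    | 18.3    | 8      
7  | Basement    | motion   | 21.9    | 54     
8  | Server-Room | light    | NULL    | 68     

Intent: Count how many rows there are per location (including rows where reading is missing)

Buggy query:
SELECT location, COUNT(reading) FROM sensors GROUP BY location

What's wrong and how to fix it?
Bug: COUNT(reading) skips NULLs, so groups with missing reading are undercounted

Fix: Use COUNT(*) to count all rows regardless of NULL

Corrected query:
SELECT location, COUNT(*) FROM sensors GROUP BY location

Result:
location    | COUNT(*)
------------+---------
Basement    | 3       
Garage      | 2       
Server-Room | 3       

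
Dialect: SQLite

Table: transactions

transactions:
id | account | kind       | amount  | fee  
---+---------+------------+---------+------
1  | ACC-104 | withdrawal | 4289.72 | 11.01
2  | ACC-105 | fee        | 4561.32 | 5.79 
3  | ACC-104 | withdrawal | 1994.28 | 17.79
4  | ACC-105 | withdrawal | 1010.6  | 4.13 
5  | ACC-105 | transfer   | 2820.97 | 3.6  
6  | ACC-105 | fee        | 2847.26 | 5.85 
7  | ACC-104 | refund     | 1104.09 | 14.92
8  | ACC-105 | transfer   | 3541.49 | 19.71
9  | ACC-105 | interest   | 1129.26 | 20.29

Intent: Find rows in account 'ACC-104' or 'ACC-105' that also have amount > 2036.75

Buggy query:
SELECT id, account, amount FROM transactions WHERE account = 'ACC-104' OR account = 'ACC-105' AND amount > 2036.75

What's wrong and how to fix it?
Bug: AND binds tighter than OR, so this parses as account = 'ACC-104' OR (account = 'ACC-105' AND amount > 2036.75)

Fix: Add parentheses around the OR so the AND applies to both alternatives

Corrected query:
SELECT id, account, amount FROM transactions WHERE (account = 'ACC-104' OR account = 'ACC-105') AND amount > 2036.75

Result:
id | account | amount 
---+---------+--------
1  | ACC-104 | 4289.72
2  | ACC-105 | 4561.32
5  | ACC-105 | 2820.97
6  | ACC-105 | 2847.26
8  | ACC-105 | 3541.49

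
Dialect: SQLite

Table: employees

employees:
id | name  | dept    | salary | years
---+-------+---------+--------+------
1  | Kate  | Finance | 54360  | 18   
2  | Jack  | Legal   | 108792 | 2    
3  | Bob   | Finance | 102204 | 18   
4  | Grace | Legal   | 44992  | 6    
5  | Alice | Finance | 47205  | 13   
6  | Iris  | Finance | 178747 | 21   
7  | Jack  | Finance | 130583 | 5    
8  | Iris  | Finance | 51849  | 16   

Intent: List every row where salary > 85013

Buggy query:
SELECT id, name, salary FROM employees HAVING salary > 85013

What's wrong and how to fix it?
Bug: HAVING filters the output of aggregation, but this query has no GROUP BY and no aggregate functions, so SQLite rejects it (HAVING clause on a non-aggregate query); the condition here is per row

Fix: Replace HAVING with WHERE since the condition applies to individual rows

Corrected query:
SELECT id, name, salary FROM employees WHERE salary > 85013

Result:
id | name | salary
---+------+-------
2  | Jack | 108792
3  | Bob  | 102204
6  | Iris | 178747
7  | Jack | 130583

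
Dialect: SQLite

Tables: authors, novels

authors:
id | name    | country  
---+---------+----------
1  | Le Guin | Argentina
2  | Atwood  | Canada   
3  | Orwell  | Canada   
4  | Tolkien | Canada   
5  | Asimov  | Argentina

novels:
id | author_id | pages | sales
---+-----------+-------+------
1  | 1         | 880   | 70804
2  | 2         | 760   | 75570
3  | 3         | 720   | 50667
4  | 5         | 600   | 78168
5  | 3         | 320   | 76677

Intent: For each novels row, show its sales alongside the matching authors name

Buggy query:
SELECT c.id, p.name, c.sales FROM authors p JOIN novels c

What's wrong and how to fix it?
Bug: Missing join condition: each novels row is matched to all authors rows instead of just its own

Fix: Add ON c.author_id = p.id to the JOIN

Corrected query:
SELECT c.id, p.name, c.sales FROM authors p JOIN novels c ON c.author_id = p.id

Result:
id | name    | sales
---+---------+------
1  | Le Guin | 70804
2  | Atwood  | 75570
3  | Orwell  | 50667
4  | Asimov  | 78168
5  | Orwell  | 76677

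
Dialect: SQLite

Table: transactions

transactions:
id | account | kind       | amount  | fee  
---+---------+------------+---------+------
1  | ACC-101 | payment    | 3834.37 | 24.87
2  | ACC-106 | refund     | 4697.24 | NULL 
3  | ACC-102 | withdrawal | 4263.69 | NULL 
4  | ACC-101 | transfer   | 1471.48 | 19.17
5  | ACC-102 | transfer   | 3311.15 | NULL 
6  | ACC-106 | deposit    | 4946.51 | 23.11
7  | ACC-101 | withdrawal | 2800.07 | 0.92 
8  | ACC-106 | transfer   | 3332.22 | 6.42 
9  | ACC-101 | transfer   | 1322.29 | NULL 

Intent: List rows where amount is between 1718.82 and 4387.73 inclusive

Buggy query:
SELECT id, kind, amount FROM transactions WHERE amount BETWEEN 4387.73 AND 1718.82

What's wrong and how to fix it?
Bug: The bounds are reversed; BETWEEN a AND b requires a <= b to match anything

Fix: Swap the bounds so the smaller value comes first

Corrected query:
SELECT id, kind, amount FROM transactions WHERE amount BETWEEN 1718.82 AND 4387.73

Result:
id | kind       | amount 
---+------------+--------
1  | payment    | 3834.37
3  | withdrawal | 4263.69
5  | transfer   | 3311.15
7  | withdrawal | 2800.07
8  | transfer   | 3332.22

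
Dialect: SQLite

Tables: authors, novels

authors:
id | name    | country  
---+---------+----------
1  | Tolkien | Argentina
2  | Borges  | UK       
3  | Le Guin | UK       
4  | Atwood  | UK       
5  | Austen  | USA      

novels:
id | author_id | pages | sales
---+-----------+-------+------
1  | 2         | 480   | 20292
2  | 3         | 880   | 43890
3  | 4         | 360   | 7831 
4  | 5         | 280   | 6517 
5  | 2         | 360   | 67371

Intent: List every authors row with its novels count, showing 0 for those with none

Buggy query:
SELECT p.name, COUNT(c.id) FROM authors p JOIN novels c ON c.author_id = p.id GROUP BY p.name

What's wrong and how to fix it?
Bug: An inner join excludes parents with zero children

Fix: Use LEFT JOIN so parents without children still appear (COUNT(c.id) gives 0)

Corrected query:
SELECT p.name, COUNT(c.id) FROM authors p LEFT JOIN novels c ON c.author_id = p.id GROUP BY p.name

Result:
name    | COUNT(c.id)
--------+------------
Atwood  | 1          
Austen  | 1          
Borges  | 2          
Le Guin | 1          
Tolkien | 0          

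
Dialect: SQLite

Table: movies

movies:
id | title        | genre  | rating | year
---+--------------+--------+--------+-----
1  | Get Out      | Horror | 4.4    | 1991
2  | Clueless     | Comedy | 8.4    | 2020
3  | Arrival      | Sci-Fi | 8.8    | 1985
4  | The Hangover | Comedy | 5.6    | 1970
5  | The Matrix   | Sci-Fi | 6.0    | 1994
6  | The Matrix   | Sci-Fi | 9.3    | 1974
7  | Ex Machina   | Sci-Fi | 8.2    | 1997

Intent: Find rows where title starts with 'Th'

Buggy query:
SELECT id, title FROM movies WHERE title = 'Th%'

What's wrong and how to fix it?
Bug: Wildcards only work with LIKE; '=' treats '%' as a literal character

Fix: Replace '=' with LIKE so 'Th%' is treated as a pattern

Corrected query:
SELECT id, title FROM movies WHERE title LIKE 'Th%'

Result:
id | title       
---+-------------
4  | The Hangover
5  | The Matrix  
6  | The Matrix  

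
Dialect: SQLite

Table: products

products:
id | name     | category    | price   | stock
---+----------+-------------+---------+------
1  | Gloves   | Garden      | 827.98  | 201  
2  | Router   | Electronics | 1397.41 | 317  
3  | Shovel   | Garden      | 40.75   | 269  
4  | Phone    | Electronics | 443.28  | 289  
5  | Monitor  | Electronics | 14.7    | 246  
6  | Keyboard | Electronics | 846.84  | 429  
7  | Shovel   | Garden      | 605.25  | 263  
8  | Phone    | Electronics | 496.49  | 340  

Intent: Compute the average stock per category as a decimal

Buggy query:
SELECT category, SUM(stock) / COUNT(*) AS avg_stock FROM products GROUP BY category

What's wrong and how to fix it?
Bug: Both operands are integers, so '/' performs integer division and truncates

Fix: Cast one side to REAL so the division keeps the fractional part

Corrected query:
SELECT category, SUM(stock) * 1.0 / COUNT(*) AS avg_stock FROM products GROUP BY category

Result:
category    | avg_stock 
------------+-----------
Electronics | 324.2     
Garden      | 244.333333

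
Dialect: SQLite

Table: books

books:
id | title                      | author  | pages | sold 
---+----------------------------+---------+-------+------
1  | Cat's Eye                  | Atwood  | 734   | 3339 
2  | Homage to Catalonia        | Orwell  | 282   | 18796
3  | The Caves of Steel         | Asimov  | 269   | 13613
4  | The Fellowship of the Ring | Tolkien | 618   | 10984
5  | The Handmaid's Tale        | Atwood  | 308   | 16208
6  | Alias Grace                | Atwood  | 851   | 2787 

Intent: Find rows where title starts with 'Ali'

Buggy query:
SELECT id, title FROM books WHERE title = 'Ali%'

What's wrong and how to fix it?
Bug: '=' compares the literal string including the % character; pattern matching needs LIKE

Fix: Replace '=' with LIKE so 'Ali%' is treated as a pattern

Corrected query:
SELECT id, title FROM books WHERE title LIKE 'Ali%'

Result:
id | title      
---+------------
6  | Alias Grace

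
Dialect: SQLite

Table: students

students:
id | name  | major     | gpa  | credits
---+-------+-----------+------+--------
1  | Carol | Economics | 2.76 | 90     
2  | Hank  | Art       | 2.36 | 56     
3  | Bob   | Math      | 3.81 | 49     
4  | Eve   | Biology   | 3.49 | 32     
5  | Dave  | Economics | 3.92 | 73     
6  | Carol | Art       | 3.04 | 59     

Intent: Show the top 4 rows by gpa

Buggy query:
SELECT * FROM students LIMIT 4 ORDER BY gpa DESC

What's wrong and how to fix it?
Bug: LIMIT must come after ORDER BY

Fix: Sort with ORDER BY, then apply LIMIT

Corrected query:
SELECT * FROM students ORDER BY gpa DESC LIMIT 4

Result:
id | name  | major     | gpa  | credits
---+-------+-----------+------+--------
5  | Dave  | Economics | 3.92 | 73     
3  | Bob   | Math      | 3.81 | 49     
4  | Eve   | Biology   | 3.49 | 32     
6  | Carol | Art       | 3.04 | 59     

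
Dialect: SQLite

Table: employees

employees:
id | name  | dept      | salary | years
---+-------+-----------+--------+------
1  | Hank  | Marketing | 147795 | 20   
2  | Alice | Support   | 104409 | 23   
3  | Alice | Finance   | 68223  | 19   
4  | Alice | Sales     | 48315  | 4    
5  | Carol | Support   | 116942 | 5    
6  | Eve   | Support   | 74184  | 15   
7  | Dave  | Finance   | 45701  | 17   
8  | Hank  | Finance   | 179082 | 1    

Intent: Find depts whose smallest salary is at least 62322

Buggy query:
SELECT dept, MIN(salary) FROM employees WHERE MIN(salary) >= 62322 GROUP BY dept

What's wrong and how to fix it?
Bug: MIN() in WHERE is a misuse of aggregate

Fix: Replace WHERE with HAVING after the GROUP BY

Corrected query:
SELECT dept, MIN(salary) FROM employees GROUP BY dept HAVING MIN(salary) >= 62322

Result:
dept      | MIN(salary)
----------+------------
Marketing | 147795     
Support   | 74184      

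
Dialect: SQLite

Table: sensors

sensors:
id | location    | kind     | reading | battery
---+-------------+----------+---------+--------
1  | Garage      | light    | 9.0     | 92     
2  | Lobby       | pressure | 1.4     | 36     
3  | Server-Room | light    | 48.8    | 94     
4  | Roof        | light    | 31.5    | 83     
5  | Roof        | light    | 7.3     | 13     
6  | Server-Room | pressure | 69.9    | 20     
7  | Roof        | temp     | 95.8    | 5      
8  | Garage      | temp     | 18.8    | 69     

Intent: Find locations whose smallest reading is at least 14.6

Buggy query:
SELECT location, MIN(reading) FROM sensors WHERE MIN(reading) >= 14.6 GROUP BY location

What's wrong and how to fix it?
Bug: Aggregates like MIN are computed per group after WHERE runs

Fix: Use HAVING for the per-group MIN condition

Corrected query:
SELECT location, MIN(reading) FROM sensors GROUP BY location HAVING MIN(reading) >= 14.6

Result:
location    | MIN(reading)
------------+-------------
Server-Room | 48.8        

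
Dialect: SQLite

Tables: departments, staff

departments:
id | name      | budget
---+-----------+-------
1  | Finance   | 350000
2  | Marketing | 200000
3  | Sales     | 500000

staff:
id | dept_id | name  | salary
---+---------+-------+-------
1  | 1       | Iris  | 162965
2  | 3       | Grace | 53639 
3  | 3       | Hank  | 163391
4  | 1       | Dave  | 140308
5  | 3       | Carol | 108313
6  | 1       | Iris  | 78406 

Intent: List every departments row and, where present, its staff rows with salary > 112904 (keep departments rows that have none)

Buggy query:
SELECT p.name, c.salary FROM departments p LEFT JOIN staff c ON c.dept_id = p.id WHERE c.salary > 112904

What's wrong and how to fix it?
Bug: A WHERE condition on the right-hand table after LEFT JOIN drops unmatched parents

Fix: Move the right-table condition into the ON clause so unmatched parents are kept

Corrected query:
SELECT p.name, c.salary FROM departments p LEFT JOIN staff c ON c.dept_id = p.id AND c.salary > 112904

Result:
name      | salary
----------+-------
Finance   | 140308
Finance   | 162965
Marketing | NULL  
Sales     | 163391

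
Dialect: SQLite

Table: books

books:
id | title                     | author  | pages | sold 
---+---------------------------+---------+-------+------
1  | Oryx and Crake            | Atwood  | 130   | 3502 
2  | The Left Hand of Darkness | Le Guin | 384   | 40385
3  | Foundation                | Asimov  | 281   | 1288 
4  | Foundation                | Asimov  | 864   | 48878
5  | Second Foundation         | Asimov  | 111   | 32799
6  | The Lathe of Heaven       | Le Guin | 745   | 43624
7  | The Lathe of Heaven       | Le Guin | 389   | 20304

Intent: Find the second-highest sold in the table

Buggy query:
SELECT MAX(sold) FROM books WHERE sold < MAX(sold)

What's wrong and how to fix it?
Bug: The inner MAX is an aggregate inside WHERE, which is not allowed

Fix: Compute the overall MAX in a subquery, then take MAX of rows below it

Corrected query:
SELECT MAX(sold) FROM books WHERE sold < (SELECT MAX(sold) FROM books)

Result:
MAX(sold)
---------
43624    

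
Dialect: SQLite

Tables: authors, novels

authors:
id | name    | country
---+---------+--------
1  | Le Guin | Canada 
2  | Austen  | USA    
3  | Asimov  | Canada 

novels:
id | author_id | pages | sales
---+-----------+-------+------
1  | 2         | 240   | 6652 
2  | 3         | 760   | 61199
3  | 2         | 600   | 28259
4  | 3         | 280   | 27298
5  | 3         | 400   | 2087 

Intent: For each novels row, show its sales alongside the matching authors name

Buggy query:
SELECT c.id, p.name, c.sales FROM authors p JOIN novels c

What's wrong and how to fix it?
Bug: JOIN with no ON clause produces a cartesian product; every novels row pairs with every authors row

Fix: Add ON c.author_id = p.id to the JOIN

Corrected query:
SELECT c.id, p.name, c.sales FROM authors p JOIN novels c ON c.author_id = p.id

Result:
id | name   | sales
---+--------+------
1  | Austen | 6652 
2  | Asimov | 61199
3  | Austen | 28259
4  | Asimov | 27298
5  | Asimov | 2087 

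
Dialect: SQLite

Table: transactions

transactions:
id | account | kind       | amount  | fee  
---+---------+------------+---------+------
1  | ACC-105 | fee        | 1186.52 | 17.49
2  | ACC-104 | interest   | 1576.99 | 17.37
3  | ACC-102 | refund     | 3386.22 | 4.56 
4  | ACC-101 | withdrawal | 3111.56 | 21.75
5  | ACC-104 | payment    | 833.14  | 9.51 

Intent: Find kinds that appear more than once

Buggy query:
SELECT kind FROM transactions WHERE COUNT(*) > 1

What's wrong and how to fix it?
Bug: WHERE can't reference COUNT(*); aggregates are computed after WHERE

Fix: Group first, then use HAVING for the count condition

Corrected query:
SELECT kind FROM transactions GROUP BY kind HAVING COUNT(*) > 1

Result:
(no rows)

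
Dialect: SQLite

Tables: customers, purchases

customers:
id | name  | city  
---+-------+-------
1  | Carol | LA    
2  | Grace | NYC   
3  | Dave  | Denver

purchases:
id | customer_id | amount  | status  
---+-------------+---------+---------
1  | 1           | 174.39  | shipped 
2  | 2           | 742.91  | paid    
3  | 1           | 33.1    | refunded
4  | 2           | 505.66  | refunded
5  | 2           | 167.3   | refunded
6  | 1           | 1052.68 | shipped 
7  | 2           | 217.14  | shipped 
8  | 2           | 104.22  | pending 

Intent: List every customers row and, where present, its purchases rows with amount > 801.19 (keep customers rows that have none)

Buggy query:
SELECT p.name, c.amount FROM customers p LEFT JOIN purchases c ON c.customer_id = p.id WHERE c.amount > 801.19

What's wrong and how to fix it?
Bug: A WHERE condition on the right-hand table after LEFT JOIN drops unmatched parents

Fix: Put 'c.amount > 801.19' in the JOIN's ON clause instead of WHERE

Corrected query:
SELECT p.name, c.amount FROM customers p LEFT JOIN purchases c ON c.customer_id = p.id AND c.amount > 801.19

Result:
name  | amount 
------+--------
Carol | 1052.68
Grace | NULL   
Dave  | NULL   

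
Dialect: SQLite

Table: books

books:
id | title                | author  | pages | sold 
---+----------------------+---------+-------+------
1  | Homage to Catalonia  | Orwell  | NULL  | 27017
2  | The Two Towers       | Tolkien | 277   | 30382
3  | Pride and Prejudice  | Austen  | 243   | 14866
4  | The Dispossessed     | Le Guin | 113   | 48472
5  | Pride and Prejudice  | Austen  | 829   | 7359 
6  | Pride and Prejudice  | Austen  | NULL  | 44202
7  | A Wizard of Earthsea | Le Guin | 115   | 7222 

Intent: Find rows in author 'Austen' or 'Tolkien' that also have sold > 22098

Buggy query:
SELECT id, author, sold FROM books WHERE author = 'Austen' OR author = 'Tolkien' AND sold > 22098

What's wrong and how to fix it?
Bug: Without parentheses, AND is evaluated before OR, so the sold filter only applies to the 'Tolkien' branch

Fix: Add parentheses around the OR so the AND applies to both alternatives

Corrected query:
SELECT id, author, sold FROM books WHERE (author = 'Austen' OR author = 'Tolkien') AND sold > 22098

Result:
id | author  | sold 
---+---------+------
2  | Tolkien | 30382
6  | Austen  | 44202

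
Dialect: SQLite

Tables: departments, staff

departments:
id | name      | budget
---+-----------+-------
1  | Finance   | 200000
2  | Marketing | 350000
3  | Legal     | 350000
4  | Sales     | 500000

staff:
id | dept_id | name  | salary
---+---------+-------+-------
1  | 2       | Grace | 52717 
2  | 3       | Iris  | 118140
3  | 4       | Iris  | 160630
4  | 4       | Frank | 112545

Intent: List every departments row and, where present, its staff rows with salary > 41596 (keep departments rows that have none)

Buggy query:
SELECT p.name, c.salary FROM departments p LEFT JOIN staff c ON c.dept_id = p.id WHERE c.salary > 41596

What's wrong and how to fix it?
Bug: A WHERE condition on the right-hand table after LEFT JOIN drops unmatched parents

Fix: Move the right-table condition into the ON clause so unmatched parents are kept

Corrected query:
SELECT p.name, c.salary FROM departments p LEFT JOIN staff c ON c.dept_id = p.id AND c.salary > 41596

Result:
name      | salary
----------+-------
Finance   | NULL  
Marketing | 52717 
Legal     | 118140
Sales     | 112545
Sales     | 160630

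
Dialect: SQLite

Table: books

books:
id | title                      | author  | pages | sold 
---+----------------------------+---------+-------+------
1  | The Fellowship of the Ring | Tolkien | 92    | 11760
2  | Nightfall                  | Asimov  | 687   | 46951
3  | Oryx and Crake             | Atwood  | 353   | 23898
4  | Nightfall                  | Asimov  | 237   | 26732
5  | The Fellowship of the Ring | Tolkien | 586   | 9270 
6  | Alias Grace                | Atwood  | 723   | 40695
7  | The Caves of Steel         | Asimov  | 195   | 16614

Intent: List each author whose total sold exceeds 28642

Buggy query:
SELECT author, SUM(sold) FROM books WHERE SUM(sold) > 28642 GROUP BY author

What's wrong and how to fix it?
Bug: WHERE runs before GROUP BY, so aggregates aren't available there

Fix: Use HAVING (which filters groups after aggregation) instead of WHERE

Corrected query:
SELECT author, SUM(sold) FROM books GROUP BY author HAVING SUM(sold) > 28642

Result:
author | SUM(sold)
-------+----------
Asimov | 90297    
Atwood | 64593    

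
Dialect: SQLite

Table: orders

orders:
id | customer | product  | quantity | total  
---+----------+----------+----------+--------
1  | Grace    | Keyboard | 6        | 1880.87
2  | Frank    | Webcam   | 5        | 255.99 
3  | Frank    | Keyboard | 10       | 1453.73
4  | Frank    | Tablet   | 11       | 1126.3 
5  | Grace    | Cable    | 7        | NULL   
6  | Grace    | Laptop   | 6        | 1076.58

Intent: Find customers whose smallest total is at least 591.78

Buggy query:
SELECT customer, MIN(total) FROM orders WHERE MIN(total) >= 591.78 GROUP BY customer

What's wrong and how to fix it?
Bug: Aggregates like MIN are computed per group after WHERE runs

Fix: Replace WHERE with HAVING after the GROUP BY

Corrected query:
SELECT customer, MIN(total) FROM orders GROUP BY customer HAVING MIN(total) >= 591.78

Result:
customer | MIN(total)
---------+-----------
Grace    | 1076.58   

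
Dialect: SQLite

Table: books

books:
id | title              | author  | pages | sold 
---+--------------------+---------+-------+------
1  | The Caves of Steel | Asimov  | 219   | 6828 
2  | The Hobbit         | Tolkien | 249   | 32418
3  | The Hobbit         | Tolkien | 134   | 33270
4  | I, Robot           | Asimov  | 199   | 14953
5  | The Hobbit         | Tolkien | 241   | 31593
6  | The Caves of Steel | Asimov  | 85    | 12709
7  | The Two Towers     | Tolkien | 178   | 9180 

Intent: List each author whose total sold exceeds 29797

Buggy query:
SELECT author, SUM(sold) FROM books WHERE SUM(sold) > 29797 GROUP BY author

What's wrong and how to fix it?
Bug: SUM(sold) is an aggregate, but WHERE filters rows before aggregation

Fix: Move the aggregate condition to a HAVING clause

Corrected query:
SELECT author, SUM(sold) FROM books GROUP BY author HAVING SUM(sold) > 29797

Result:
author  | SUM(sold)
--------+----------
Asimov  | 34490    
Tolkien | 106461   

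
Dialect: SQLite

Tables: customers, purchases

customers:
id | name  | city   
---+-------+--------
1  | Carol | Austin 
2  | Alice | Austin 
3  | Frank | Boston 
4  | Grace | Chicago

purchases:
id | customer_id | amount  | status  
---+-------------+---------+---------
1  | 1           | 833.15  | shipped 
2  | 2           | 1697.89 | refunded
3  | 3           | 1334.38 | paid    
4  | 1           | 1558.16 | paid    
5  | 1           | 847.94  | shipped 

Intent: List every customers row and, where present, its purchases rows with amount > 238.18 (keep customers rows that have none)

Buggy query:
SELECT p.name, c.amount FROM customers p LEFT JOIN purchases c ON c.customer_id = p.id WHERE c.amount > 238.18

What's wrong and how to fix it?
Bug: Filtering c.amount in WHERE discards the NULL rows produced by LEFT JOIN, turning it into an inner join

Fix: Move the right-table condition into the ON clause so unmatched parents are kept

Corrected query:
SELECT p.name, c.amount FROM customers p LEFT JOIN purchases c ON c.customer_id = p.id AND c.amount > 238.18

Result:
name  | amount 
------+--------
Carol | 833.15 
Carol | 847.94 
Carol | 1558.16
Alice | 1697.89
Frank | 1334.38
Grace | NULL   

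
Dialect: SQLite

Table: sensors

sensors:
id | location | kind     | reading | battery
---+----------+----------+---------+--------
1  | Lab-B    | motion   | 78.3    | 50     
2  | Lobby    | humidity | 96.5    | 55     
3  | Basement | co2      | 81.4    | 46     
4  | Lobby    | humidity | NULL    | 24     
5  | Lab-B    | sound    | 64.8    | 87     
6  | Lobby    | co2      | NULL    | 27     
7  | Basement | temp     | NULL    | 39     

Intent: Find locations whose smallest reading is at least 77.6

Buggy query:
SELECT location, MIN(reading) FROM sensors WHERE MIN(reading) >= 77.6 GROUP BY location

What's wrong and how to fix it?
Bug: Aggregates like MIN are computed per group after WHERE runs

Fix: Use HAVING for the per-group MIN condition

Corrected query:
SELECT location, MIN(reading) FROM sensors GROUP BY location HAVING MIN(reading) >= 77.6

Result:
location | MIN(reading)
---------+-------------
Basement | 81.4        
Lobby    | 96.5        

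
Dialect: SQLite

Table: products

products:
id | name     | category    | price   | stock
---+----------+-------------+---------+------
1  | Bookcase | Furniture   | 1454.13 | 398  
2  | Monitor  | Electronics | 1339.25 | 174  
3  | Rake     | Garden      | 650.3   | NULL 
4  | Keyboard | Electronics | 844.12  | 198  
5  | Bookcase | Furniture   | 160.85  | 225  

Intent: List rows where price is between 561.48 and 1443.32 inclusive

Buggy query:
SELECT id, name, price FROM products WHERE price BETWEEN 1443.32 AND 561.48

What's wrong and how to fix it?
Bug: The bounds are reversed; BETWEEN a AND b requires a <= b to match anything

Fix: Swap the bounds so the smaller value comes first

Corrected query:
SELECT id, name, price FROM products WHERE price BETWEEN 561.48 AND 1443.32

Result:
id | name     | price  
---+----------+--------
2  | Monitor  | 1339.25
3  | Rake     | 650.3  
4  | Keyboard | 844.12 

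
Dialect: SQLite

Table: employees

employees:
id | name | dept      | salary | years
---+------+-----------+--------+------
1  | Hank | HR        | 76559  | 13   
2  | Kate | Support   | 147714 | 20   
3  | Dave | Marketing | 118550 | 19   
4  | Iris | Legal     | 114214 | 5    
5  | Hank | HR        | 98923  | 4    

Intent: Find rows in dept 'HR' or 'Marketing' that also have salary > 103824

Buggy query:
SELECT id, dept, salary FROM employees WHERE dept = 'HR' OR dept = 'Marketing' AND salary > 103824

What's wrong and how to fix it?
Bug: Without parentheses, AND is evaluated before OR, so the salary filter only applies to the 'Marketing' branch

Fix: Add parentheses around the OR so the AND applies to both alternatives

Corrected query:
SELECT id, dept, salary FROM employees WHERE (dept = 'HR' OR dept = 'Marketing') AND salary > 103824

Result:
id | dept      | salary
---+-----------+-------
3  | Marketing | 118550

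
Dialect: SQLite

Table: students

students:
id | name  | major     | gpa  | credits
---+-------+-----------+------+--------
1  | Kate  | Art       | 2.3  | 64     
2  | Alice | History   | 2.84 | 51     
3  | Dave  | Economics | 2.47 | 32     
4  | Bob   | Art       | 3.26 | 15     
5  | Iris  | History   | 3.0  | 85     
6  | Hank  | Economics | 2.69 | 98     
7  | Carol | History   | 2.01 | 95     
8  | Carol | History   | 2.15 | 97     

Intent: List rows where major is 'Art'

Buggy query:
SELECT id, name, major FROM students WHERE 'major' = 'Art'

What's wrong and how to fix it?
Bug: 'major' in single quotes is a string literal, not the column; the comparison is literal-vs-literal and never true

Fix: Reference the column as major without single quotes

Corrected query:
SELECT id, name, major FROM students WHERE major = 'Art'

Result:
id | name | major
---+------+------
1  | Kate | Art  
4  | Bob  | Art  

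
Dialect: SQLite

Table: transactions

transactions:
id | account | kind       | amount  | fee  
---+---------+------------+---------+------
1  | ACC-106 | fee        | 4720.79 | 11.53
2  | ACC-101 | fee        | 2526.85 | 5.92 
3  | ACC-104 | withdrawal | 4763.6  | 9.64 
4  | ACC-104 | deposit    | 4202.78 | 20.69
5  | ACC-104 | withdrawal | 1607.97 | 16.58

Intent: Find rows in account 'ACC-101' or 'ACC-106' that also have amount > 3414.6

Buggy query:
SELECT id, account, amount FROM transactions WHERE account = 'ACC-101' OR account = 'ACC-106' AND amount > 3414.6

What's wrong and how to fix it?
Bug: AND binds tighter than OR, so this parses as account = 'ACC-101' OR (account = 'ACC-106' AND amount > 3414.6)

Fix: Add parentheses around the OR so the AND applies to both alternatives

Corrected query:
SELECT id, account, amount FROM transactions WHERE (account = 'ACC-101' OR account = 'ACC-106') AND amount > 3414.6

Result:
id | account | amount 
---+---------+--------
1  | ACC-106 | 4720.79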